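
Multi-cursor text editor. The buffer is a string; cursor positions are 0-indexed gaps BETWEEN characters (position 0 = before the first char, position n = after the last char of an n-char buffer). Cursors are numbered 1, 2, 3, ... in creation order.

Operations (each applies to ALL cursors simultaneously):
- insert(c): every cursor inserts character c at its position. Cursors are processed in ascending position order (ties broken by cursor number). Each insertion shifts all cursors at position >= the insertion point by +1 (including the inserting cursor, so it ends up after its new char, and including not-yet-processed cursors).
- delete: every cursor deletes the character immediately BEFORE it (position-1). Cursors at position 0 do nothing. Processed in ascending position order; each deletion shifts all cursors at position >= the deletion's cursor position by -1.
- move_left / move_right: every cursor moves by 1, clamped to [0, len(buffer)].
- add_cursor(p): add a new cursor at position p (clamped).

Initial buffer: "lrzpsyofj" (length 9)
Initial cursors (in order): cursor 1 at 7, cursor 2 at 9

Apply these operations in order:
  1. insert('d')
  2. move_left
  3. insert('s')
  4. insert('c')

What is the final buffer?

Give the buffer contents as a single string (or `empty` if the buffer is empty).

Answer: lrzpsyoscdfjscd

Derivation:
After op 1 (insert('d')): buffer="lrzpsyodfjd" (len 11), cursors c1@8 c2@11, authorship .......1..2
After op 2 (move_left): buffer="lrzpsyodfjd" (len 11), cursors c1@7 c2@10, authorship .......1..2
After op 3 (insert('s')): buffer="lrzpsyosdfjsd" (len 13), cursors c1@8 c2@12, authorship .......11..22
After op 4 (insert('c')): buffer="lrzpsyoscdfjscd" (len 15), cursors c1@9 c2@14, authorship .......111..222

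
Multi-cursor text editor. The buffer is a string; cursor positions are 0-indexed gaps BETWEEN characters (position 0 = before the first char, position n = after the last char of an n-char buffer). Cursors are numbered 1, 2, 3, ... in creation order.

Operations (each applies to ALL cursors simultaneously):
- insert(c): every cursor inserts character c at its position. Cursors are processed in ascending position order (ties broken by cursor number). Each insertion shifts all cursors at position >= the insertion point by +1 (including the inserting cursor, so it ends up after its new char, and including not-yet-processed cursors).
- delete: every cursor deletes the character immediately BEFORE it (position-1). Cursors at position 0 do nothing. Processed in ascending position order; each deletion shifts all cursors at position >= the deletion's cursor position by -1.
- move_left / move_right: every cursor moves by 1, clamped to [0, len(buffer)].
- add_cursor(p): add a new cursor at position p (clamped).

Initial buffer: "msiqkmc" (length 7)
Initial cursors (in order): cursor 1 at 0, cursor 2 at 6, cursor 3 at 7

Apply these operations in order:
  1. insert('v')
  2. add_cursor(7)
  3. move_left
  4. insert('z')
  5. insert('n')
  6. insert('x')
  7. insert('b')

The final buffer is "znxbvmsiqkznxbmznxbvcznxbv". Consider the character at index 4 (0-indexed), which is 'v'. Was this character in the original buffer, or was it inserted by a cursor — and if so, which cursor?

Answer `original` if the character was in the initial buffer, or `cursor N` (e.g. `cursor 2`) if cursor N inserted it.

After op 1 (insert('v')): buffer="vmsiqkmvcv" (len 10), cursors c1@1 c2@8 c3@10, authorship 1......2.3
After op 2 (add_cursor(7)): buffer="vmsiqkmvcv" (len 10), cursors c1@1 c4@7 c2@8 c3@10, authorship 1......2.3
After op 3 (move_left): buffer="vmsiqkmvcv" (len 10), cursors c1@0 c4@6 c2@7 c3@9, authorship 1......2.3
After op 4 (insert('z')): buffer="zvmsiqkzmzvczv" (len 14), cursors c1@1 c4@8 c2@10 c3@13, authorship 11.....4.22.33
After op 5 (insert('n')): buffer="znvmsiqkznmznvcznv" (len 18), cursors c1@2 c4@10 c2@13 c3@17, authorship 111.....44.222.333
After op 6 (insert('x')): buffer="znxvmsiqkznxmznxvcznxv" (len 22), cursors c1@3 c4@12 c2@16 c3@21, authorship 1111.....444.2222.3333
After op 7 (insert('b')): buffer="znxbvmsiqkznxbmznxbvcznxbv" (len 26), cursors c1@4 c4@14 c2@19 c3@25, authorship 11111.....4444.22222.33333
Authorship (.=original, N=cursor N): 1 1 1 1 1 . . . . . 4 4 4 4 . 2 2 2 2 2 . 3 3 3 3 3
Index 4: author = 1

Answer: cursor 1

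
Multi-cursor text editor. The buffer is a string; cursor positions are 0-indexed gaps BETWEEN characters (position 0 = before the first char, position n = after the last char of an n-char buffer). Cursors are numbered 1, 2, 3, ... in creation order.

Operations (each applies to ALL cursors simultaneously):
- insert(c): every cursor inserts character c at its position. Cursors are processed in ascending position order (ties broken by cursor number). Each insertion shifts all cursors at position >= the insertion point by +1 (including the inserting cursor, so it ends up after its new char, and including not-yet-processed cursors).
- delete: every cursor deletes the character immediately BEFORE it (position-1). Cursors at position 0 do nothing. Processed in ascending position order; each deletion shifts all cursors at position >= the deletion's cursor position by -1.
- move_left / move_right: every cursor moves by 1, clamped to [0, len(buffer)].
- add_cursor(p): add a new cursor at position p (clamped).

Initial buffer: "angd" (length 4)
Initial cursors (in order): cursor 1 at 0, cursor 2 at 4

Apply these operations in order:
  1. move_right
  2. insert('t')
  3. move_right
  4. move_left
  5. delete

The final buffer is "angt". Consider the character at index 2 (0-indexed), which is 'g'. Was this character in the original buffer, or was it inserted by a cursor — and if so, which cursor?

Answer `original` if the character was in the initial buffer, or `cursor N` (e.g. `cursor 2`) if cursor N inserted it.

After op 1 (move_right): buffer="angd" (len 4), cursors c1@1 c2@4, authorship ....
After op 2 (insert('t')): buffer="atngdt" (len 6), cursors c1@2 c2@6, authorship .1...2
After op 3 (move_right): buffer="atngdt" (len 6), cursors c1@3 c2@6, authorship .1...2
After op 4 (move_left): buffer="atngdt" (len 6), cursors c1@2 c2@5, authorship .1...2
After op 5 (delete): buffer="angt" (len 4), cursors c1@1 c2@3, authorship ...2
Authorship (.=original, N=cursor N): . . . 2
Index 2: author = original

Answer: original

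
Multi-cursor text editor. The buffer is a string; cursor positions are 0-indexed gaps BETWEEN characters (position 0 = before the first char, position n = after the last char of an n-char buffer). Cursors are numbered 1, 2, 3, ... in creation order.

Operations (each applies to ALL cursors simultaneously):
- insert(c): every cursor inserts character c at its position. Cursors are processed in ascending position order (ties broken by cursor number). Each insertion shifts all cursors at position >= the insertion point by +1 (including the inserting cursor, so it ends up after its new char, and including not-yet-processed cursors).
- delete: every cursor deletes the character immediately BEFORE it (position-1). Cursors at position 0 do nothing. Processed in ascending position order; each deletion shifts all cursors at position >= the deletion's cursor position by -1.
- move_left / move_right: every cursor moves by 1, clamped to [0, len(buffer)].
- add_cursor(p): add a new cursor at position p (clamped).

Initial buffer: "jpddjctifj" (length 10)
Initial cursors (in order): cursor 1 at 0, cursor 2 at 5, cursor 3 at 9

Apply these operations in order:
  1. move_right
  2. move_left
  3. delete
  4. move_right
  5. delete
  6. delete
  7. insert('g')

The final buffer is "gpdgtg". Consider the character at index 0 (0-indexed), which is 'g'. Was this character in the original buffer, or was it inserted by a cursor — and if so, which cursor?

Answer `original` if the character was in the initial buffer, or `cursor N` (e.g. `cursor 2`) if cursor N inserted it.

After op 1 (move_right): buffer="jpddjctifj" (len 10), cursors c1@1 c2@6 c3@10, authorship ..........
After op 2 (move_left): buffer="jpddjctifj" (len 10), cursors c1@0 c2@5 c3@9, authorship ..........
After op 3 (delete): buffer="jpddctij" (len 8), cursors c1@0 c2@4 c3@7, authorship ........
After op 4 (move_right): buffer="jpddctij" (len 8), cursors c1@1 c2@5 c3@8, authorship ........
After op 5 (delete): buffer="pddti" (len 5), cursors c1@0 c2@3 c3@5, authorship .....
After op 6 (delete): buffer="pdt" (len 3), cursors c1@0 c2@2 c3@3, authorship ...
After op 7 (insert('g')): buffer="gpdgtg" (len 6), cursors c1@1 c2@4 c3@6, authorship 1..2.3
Authorship (.=original, N=cursor N): 1 . . 2 . 3
Index 0: author = 1

Answer: cursor 1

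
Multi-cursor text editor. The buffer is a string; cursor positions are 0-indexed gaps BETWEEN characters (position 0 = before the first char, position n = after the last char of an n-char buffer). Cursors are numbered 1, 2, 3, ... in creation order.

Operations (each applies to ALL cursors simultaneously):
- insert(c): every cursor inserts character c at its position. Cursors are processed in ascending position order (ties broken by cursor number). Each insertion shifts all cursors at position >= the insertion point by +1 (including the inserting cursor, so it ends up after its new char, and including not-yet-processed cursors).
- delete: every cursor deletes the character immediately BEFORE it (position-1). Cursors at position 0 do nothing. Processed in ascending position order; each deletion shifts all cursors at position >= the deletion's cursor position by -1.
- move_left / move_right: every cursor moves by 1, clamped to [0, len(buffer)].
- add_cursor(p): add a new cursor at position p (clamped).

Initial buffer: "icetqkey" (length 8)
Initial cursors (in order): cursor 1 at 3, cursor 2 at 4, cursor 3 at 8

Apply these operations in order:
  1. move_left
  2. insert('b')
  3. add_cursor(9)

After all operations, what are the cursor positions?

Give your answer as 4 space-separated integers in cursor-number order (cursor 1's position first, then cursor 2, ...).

After op 1 (move_left): buffer="icetqkey" (len 8), cursors c1@2 c2@3 c3@7, authorship ........
After op 2 (insert('b')): buffer="icbebtqkeby" (len 11), cursors c1@3 c2@5 c3@10, authorship ..1.2....3.
After op 3 (add_cursor(9)): buffer="icbebtqkeby" (len 11), cursors c1@3 c2@5 c4@9 c3@10, authorship ..1.2....3.

Answer: 3 5 10 9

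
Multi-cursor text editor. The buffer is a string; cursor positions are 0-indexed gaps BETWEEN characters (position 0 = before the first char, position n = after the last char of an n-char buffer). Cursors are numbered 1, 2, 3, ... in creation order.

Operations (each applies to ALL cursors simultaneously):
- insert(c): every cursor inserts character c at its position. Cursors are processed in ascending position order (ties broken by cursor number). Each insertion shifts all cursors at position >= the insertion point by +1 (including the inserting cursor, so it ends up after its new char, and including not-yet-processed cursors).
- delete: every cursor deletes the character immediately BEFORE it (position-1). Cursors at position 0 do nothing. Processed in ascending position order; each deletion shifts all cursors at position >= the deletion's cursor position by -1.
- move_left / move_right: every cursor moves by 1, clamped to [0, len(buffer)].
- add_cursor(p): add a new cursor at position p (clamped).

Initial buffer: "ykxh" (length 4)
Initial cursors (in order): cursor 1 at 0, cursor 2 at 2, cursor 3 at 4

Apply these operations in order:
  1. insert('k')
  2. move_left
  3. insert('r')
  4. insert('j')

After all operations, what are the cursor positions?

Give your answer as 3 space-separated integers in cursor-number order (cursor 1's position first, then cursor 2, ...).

After op 1 (insert('k')): buffer="kykkxhk" (len 7), cursors c1@1 c2@4 c3@7, authorship 1..2..3
After op 2 (move_left): buffer="kykkxhk" (len 7), cursors c1@0 c2@3 c3@6, authorship 1..2..3
After op 3 (insert('r')): buffer="rkykrkxhrk" (len 10), cursors c1@1 c2@5 c3@9, authorship 11..22..33
After op 4 (insert('j')): buffer="rjkykrjkxhrjk" (len 13), cursors c1@2 c2@7 c3@12, authorship 111..222..333

Answer: 2 7 12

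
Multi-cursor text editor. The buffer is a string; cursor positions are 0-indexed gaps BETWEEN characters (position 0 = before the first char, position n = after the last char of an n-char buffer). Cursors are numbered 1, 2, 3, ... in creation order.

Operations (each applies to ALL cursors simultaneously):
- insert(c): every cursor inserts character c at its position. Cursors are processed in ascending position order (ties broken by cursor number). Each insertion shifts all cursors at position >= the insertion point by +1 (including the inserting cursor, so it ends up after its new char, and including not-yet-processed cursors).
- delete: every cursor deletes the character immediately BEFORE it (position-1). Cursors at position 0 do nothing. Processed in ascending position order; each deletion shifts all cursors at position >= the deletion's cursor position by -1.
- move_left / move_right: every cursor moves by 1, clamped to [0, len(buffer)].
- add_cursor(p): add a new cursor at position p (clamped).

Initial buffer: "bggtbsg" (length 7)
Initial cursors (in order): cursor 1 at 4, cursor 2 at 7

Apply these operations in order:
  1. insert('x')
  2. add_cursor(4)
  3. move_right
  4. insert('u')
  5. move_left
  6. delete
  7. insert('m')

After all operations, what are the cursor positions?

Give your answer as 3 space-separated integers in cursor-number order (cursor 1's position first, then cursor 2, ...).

Answer: 7 11 5

Derivation:
After op 1 (insert('x')): buffer="bggtxbsgx" (len 9), cursors c1@5 c2@9, authorship ....1...2
After op 2 (add_cursor(4)): buffer="bggtxbsgx" (len 9), cursors c3@4 c1@5 c2@9, authorship ....1...2
After op 3 (move_right): buffer="bggtxbsgx" (len 9), cursors c3@5 c1@6 c2@9, authorship ....1...2
After op 4 (insert('u')): buffer="bggtxubusgxu" (len 12), cursors c3@6 c1@8 c2@12, authorship ....13.1..22
After op 5 (move_left): buffer="bggtxubusgxu" (len 12), cursors c3@5 c1@7 c2@11, authorship ....13.1..22
After op 6 (delete): buffer="bggtuusgu" (len 9), cursors c3@4 c1@5 c2@8, authorship ....31..2
After op 7 (insert('m')): buffer="bggtmumusgmu" (len 12), cursors c3@5 c1@7 c2@11, authorship ....3311..22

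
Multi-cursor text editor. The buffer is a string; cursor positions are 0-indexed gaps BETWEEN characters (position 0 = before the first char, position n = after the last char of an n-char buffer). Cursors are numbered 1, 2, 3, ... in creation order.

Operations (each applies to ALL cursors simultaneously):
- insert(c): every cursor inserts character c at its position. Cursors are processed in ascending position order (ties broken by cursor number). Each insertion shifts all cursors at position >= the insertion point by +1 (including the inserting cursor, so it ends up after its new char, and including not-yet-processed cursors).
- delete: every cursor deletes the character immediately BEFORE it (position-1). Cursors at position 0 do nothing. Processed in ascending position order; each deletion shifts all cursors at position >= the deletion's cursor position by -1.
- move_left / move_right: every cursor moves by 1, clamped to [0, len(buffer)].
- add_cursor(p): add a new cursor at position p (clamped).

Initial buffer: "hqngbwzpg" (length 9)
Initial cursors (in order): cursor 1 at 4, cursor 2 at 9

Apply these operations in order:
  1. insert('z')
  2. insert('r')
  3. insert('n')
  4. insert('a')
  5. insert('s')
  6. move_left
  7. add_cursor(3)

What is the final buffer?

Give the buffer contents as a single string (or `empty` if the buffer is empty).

Answer: hqngzrnasbwzpgzrnas

Derivation:
After op 1 (insert('z')): buffer="hqngzbwzpgz" (len 11), cursors c1@5 c2@11, authorship ....1.....2
After op 2 (insert('r')): buffer="hqngzrbwzpgzr" (len 13), cursors c1@6 c2@13, authorship ....11.....22
After op 3 (insert('n')): buffer="hqngzrnbwzpgzrn" (len 15), cursors c1@7 c2@15, authorship ....111.....222
After op 4 (insert('a')): buffer="hqngzrnabwzpgzrna" (len 17), cursors c1@8 c2@17, authorship ....1111.....2222
After op 5 (insert('s')): buffer="hqngzrnasbwzpgzrnas" (len 19), cursors c1@9 c2@19, authorship ....11111.....22222
After op 6 (move_left): buffer="hqngzrnasbwzpgzrnas" (len 19), cursors c1@8 c2@18, authorship ....11111.....22222
After op 7 (add_cursor(3)): buffer="hqngzrnasbwzpgzrnas" (len 19), cursors c3@3 c1@8 c2@18, authorship ....11111.....22222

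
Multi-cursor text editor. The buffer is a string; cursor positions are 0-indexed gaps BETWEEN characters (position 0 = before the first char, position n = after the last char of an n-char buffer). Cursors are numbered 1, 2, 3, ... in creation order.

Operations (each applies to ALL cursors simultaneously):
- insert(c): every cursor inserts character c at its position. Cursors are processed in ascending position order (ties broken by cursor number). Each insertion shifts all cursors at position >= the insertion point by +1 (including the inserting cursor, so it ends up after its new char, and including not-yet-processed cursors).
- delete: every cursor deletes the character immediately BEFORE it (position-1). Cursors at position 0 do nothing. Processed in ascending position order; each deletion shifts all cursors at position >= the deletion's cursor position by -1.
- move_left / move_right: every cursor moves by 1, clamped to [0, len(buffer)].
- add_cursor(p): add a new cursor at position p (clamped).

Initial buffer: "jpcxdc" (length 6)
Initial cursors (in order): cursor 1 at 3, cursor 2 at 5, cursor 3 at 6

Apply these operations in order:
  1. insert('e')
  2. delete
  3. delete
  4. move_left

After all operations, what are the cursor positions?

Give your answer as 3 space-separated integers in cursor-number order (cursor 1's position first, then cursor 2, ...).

Answer: 1 2 2

Derivation:
After op 1 (insert('e')): buffer="jpcexdece" (len 9), cursors c1@4 c2@7 c3@9, authorship ...1..2.3
After op 2 (delete): buffer="jpcxdc" (len 6), cursors c1@3 c2@5 c3@6, authorship ......
After op 3 (delete): buffer="jpx" (len 3), cursors c1@2 c2@3 c3@3, authorship ...
After op 4 (move_left): buffer="jpx" (len 3), cursors c1@1 c2@2 c3@2, authorship ...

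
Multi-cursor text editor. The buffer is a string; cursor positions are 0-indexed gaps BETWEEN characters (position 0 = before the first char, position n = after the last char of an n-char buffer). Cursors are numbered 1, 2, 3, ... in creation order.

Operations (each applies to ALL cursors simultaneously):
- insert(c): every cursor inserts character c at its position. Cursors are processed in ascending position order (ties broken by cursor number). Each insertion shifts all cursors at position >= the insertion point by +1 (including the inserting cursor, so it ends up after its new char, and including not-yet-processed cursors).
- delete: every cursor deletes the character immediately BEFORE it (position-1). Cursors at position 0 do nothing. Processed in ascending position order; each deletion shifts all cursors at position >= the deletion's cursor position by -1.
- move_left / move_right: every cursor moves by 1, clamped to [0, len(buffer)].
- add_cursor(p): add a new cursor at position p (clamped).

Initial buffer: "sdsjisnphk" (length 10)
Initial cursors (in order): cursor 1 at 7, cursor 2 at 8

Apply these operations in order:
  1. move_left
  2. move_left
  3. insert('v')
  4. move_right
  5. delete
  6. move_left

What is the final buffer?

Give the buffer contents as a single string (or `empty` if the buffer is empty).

After op 1 (move_left): buffer="sdsjisnphk" (len 10), cursors c1@6 c2@7, authorship ..........
After op 2 (move_left): buffer="sdsjisnphk" (len 10), cursors c1@5 c2@6, authorship ..........
After op 3 (insert('v')): buffer="sdsjivsvnphk" (len 12), cursors c1@6 c2@8, authorship .....1.2....
After op 4 (move_right): buffer="sdsjivsvnphk" (len 12), cursors c1@7 c2@9, authorship .....1.2....
After op 5 (delete): buffer="sdsjivvphk" (len 10), cursors c1@6 c2@7, authorship .....12...
After op 6 (move_left): buffer="sdsjivvphk" (len 10), cursors c1@5 c2@6, authorship .....12...

Answer: sdsjivvphk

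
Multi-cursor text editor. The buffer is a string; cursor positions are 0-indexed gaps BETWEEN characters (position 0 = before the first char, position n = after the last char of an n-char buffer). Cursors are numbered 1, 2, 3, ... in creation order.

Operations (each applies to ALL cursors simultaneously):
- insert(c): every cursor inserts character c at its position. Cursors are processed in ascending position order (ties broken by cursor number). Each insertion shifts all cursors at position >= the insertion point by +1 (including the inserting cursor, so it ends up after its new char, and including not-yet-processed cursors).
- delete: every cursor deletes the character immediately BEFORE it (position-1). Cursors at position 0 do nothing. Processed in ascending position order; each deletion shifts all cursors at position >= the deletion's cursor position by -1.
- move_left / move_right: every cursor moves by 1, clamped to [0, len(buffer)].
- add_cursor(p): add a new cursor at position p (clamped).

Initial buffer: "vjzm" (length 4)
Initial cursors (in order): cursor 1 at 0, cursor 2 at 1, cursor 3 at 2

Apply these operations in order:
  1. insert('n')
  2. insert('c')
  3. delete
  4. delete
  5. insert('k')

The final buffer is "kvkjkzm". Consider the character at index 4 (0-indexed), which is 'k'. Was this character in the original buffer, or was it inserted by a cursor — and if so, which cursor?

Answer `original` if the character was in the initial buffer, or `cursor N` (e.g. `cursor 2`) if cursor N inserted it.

Answer: cursor 3

Derivation:
After op 1 (insert('n')): buffer="nvnjnzm" (len 7), cursors c1@1 c2@3 c3@5, authorship 1.2.3..
After op 2 (insert('c')): buffer="ncvncjnczm" (len 10), cursors c1@2 c2@5 c3@8, authorship 11.22.33..
After op 3 (delete): buffer="nvnjnzm" (len 7), cursors c1@1 c2@3 c3@5, authorship 1.2.3..
After op 4 (delete): buffer="vjzm" (len 4), cursors c1@0 c2@1 c3@2, authorship ....
After op 5 (insert('k')): buffer="kvkjkzm" (len 7), cursors c1@1 c2@3 c3@5, authorship 1.2.3..
Authorship (.=original, N=cursor N): 1 . 2 . 3 . .
Index 4: author = 3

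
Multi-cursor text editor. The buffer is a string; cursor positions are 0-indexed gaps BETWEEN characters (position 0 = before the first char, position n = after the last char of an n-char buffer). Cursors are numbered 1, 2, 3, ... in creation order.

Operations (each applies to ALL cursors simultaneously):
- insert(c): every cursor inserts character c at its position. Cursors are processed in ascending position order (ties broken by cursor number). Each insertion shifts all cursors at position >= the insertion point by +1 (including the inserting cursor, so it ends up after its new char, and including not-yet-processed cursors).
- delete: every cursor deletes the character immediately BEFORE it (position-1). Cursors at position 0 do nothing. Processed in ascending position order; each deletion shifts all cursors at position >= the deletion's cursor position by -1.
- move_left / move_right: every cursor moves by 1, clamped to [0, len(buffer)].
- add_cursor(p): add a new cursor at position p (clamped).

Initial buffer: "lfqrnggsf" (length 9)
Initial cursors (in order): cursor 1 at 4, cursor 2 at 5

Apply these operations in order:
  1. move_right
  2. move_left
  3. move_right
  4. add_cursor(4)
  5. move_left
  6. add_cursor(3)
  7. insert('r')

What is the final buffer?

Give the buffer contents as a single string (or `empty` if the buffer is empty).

After op 1 (move_right): buffer="lfqrnggsf" (len 9), cursors c1@5 c2@6, authorship .........
After op 2 (move_left): buffer="lfqrnggsf" (len 9), cursors c1@4 c2@5, authorship .........
After op 3 (move_right): buffer="lfqrnggsf" (len 9), cursors c1@5 c2@6, authorship .........
After op 4 (add_cursor(4)): buffer="lfqrnggsf" (len 9), cursors c3@4 c1@5 c2@6, authorship .........
After op 5 (move_left): buffer="lfqrnggsf" (len 9), cursors c3@3 c1@4 c2@5, authorship .........
After op 6 (add_cursor(3)): buffer="lfqrnggsf" (len 9), cursors c3@3 c4@3 c1@4 c2@5, authorship .........
After op 7 (insert('r')): buffer="lfqrrrrnrggsf" (len 13), cursors c3@5 c4@5 c1@7 c2@9, authorship ...34.1.2....

Answer: lfqrrrrnrggsf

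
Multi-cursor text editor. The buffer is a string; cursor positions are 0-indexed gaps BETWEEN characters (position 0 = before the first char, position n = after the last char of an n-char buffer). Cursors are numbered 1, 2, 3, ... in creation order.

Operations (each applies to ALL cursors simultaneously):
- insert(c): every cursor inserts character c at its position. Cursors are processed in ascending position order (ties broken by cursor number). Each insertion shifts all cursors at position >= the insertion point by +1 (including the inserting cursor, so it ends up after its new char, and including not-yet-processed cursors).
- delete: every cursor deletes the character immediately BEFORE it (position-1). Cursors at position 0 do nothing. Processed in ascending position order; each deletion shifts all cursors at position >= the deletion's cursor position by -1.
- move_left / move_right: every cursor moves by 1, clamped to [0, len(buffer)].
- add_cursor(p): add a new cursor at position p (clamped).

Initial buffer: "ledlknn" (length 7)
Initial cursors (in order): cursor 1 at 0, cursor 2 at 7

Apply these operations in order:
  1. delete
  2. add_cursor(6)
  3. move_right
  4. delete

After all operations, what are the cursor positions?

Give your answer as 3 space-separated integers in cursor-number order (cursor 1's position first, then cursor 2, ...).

After op 1 (delete): buffer="ledlkn" (len 6), cursors c1@0 c2@6, authorship ......
After op 2 (add_cursor(6)): buffer="ledlkn" (len 6), cursors c1@0 c2@6 c3@6, authorship ......
After op 3 (move_right): buffer="ledlkn" (len 6), cursors c1@1 c2@6 c3@6, authorship ......
After op 4 (delete): buffer="edl" (len 3), cursors c1@0 c2@3 c3@3, authorship ...

Answer: 0 3 3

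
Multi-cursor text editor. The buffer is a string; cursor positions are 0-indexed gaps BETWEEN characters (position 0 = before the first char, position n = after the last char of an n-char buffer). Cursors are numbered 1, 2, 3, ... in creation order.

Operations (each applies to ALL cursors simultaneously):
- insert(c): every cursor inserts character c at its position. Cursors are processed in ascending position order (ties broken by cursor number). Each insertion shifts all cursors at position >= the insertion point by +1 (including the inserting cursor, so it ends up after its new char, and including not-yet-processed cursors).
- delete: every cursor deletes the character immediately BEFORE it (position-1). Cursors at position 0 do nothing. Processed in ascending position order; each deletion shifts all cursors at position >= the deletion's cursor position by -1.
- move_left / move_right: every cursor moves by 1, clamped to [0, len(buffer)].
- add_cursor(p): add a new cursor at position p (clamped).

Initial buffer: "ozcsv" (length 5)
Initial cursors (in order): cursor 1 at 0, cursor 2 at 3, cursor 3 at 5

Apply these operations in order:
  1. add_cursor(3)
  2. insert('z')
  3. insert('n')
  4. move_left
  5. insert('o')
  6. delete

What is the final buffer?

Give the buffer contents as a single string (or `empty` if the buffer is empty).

After op 1 (add_cursor(3)): buffer="ozcsv" (len 5), cursors c1@0 c2@3 c4@3 c3@5, authorship .....
After op 2 (insert('z')): buffer="zozczzsvz" (len 9), cursors c1@1 c2@6 c4@6 c3@9, authorship 1...24..3
After op 3 (insert('n')): buffer="znozczznnsvzn" (len 13), cursors c1@2 c2@9 c4@9 c3@13, authorship 11...2424..33
After op 4 (move_left): buffer="znozczznnsvzn" (len 13), cursors c1@1 c2@8 c4@8 c3@12, authorship 11...2424..33
After op 5 (insert('o')): buffer="zonozczznoonsvzon" (len 17), cursors c1@2 c2@11 c4@11 c3@16, authorship 111...242244..333
After op 6 (delete): buffer="znozczznnsvzn" (len 13), cursors c1@1 c2@8 c4@8 c3@12, authorship 11...2424..33

Answer: znozczznnsvzn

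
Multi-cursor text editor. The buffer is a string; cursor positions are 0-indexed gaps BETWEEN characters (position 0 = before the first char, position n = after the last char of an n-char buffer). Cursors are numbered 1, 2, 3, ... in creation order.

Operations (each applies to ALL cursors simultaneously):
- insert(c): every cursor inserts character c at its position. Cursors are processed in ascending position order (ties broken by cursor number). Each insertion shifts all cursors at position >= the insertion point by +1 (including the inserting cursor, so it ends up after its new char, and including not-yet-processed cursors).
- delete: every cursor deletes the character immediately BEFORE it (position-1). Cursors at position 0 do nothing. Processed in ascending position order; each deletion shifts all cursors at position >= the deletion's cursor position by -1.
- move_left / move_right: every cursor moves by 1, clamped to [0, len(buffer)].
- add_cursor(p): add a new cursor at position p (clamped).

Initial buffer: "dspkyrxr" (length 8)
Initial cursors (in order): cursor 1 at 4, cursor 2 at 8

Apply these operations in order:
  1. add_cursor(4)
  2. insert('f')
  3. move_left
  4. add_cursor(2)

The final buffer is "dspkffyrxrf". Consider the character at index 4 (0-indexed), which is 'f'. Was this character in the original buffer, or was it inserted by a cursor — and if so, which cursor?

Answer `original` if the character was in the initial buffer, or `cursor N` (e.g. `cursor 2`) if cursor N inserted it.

Answer: cursor 1

Derivation:
After op 1 (add_cursor(4)): buffer="dspkyrxr" (len 8), cursors c1@4 c3@4 c2@8, authorship ........
After op 2 (insert('f')): buffer="dspkffyrxrf" (len 11), cursors c1@6 c3@6 c2@11, authorship ....13....2
After op 3 (move_left): buffer="dspkffyrxrf" (len 11), cursors c1@5 c3@5 c2@10, authorship ....13....2
After op 4 (add_cursor(2)): buffer="dspkffyrxrf" (len 11), cursors c4@2 c1@5 c3@5 c2@10, authorship ....13....2
Authorship (.=original, N=cursor N): . . . . 1 3 . . . . 2
Index 4: author = 1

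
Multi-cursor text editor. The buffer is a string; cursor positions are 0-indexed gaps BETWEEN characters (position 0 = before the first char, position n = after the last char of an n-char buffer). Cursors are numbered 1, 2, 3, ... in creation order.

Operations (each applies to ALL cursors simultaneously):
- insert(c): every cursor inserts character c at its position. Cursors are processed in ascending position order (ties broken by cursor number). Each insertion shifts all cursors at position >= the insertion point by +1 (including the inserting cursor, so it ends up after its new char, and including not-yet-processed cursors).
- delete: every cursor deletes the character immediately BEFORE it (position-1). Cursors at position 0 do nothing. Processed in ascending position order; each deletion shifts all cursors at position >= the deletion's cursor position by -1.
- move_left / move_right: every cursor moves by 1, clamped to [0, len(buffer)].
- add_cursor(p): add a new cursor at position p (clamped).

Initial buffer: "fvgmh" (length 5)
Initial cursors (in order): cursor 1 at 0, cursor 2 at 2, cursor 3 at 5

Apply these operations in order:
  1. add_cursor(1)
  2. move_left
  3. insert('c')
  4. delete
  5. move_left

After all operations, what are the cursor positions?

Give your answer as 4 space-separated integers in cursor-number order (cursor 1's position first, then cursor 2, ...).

Answer: 0 0 3 0

Derivation:
After op 1 (add_cursor(1)): buffer="fvgmh" (len 5), cursors c1@0 c4@1 c2@2 c3@5, authorship .....
After op 2 (move_left): buffer="fvgmh" (len 5), cursors c1@0 c4@0 c2@1 c3@4, authorship .....
After op 3 (insert('c')): buffer="ccfcvgmch" (len 9), cursors c1@2 c4@2 c2@4 c3@8, authorship 14.2...3.
After op 4 (delete): buffer="fvgmh" (len 5), cursors c1@0 c4@0 c2@1 c3@4, authorship .....
After op 5 (move_left): buffer="fvgmh" (len 5), cursors c1@0 c2@0 c4@0 c3@3, authorship .....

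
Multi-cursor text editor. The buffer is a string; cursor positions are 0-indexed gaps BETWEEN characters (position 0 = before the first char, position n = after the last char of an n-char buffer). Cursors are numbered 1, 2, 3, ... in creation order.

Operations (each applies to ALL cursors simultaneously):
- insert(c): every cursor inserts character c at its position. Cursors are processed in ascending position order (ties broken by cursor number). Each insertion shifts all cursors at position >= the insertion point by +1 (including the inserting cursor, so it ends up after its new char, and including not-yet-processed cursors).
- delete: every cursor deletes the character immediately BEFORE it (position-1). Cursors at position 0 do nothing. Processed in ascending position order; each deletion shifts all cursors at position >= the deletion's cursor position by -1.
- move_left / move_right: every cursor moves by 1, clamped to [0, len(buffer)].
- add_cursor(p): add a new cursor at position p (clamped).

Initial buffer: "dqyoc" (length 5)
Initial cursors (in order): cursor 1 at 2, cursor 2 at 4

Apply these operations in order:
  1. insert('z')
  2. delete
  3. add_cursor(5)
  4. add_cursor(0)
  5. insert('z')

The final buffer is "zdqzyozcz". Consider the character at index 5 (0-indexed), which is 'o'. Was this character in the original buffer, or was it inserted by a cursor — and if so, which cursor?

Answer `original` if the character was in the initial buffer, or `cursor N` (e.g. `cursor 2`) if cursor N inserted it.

Answer: original

Derivation:
After op 1 (insert('z')): buffer="dqzyozc" (len 7), cursors c1@3 c2@6, authorship ..1..2.
After op 2 (delete): buffer="dqyoc" (len 5), cursors c1@2 c2@4, authorship .....
After op 3 (add_cursor(5)): buffer="dqyoc" (len 5), cursors c1@2 c2@4 c3@5, authorship .....
After op 4 (add_cursor(0)): buffer="dqyoc" (len 5), cursors c4@0 c1@2 c2@4 c3@5, authorship .....
After op 5 (insert('z')): buffer="zdqzyozcz" (len 9), cursors c4@1 c1@4 c2@7 c3@9, authorship 4..1..2.3
Authorship (.=original, N=cursor N): 4 . . 1 . . 2 . 3
Index 5: author = original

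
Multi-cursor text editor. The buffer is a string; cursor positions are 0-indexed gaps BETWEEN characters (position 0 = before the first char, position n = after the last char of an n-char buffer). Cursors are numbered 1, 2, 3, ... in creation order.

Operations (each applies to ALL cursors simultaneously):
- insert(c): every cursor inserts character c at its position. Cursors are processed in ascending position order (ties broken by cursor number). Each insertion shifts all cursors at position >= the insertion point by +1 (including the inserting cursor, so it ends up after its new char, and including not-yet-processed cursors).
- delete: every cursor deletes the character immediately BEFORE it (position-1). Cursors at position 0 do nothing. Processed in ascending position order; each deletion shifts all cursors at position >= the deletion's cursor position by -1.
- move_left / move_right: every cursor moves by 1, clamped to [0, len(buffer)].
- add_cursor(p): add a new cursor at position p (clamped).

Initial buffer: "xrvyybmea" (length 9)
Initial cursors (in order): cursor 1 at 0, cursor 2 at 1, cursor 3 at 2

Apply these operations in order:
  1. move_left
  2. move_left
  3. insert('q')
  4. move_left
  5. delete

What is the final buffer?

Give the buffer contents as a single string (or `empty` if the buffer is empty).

Answer: qxrvyybmea

Derivation:
After op 1 (move_left): buffer="xrvyybmea" (len 9), cursors c1@0 c2@0 c3@1, authorship .........
After op 2 (move_left): buffer="xrvyybmea" (len 9), cursors c1@0 c2@0 c3@0, authorship .........
After op 3 (insert('q')): buffer="qqqxrvyybmea" (len 12), cursors c1@3 c2@3 c3@3, authorship 123.........
After op 4 (move_left): buffer="qqqxrvyybmea" (len 12), cursors c1@2 c2@2 c3@2, authorship 123.........
After op 5 (delete): buffer="qxrvyybmea" (len 10), cursors c1@0 c2@0 c3@0, authorship 3.........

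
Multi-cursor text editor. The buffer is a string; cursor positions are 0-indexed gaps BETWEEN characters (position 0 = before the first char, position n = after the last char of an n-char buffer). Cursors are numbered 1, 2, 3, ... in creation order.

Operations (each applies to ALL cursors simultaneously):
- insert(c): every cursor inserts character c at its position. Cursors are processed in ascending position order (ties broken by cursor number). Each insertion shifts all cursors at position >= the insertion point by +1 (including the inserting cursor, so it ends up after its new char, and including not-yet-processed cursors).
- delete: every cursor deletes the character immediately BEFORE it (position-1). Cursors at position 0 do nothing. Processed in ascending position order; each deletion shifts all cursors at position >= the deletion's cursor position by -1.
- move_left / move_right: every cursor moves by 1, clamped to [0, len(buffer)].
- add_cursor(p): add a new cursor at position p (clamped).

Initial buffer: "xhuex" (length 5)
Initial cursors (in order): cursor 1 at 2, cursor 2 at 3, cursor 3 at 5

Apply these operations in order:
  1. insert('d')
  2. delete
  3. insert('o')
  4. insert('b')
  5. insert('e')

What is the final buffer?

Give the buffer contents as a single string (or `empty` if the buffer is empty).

After op 1 (insert('d')): buffer="xhdudexd" (len 8), cursors c1@3 c2@5 c3@8, authorship ..1.2..3
After op 2 (delete): buffer="xhuex" (len 5), cursors c1@2 c2@3 c3@5, authorship .....
After op 3 (insert('o')): buffer="xhouoexo" (len 8), cursors c1@3 c2@5 c3@8, authorship ..1.2..3
After op 4 (insert('b')): buffer="xhobuobexob" (len 11), cursors c1@4 c2@7 c3@11, authorship ..11.22..33
After op 5 (insert('e')): buffer="xhobeuobeexobe" (len 14), cursors c1@5 c2@9 c3@14, authorship ..111.222..333

Answer: xhobeuobeexobe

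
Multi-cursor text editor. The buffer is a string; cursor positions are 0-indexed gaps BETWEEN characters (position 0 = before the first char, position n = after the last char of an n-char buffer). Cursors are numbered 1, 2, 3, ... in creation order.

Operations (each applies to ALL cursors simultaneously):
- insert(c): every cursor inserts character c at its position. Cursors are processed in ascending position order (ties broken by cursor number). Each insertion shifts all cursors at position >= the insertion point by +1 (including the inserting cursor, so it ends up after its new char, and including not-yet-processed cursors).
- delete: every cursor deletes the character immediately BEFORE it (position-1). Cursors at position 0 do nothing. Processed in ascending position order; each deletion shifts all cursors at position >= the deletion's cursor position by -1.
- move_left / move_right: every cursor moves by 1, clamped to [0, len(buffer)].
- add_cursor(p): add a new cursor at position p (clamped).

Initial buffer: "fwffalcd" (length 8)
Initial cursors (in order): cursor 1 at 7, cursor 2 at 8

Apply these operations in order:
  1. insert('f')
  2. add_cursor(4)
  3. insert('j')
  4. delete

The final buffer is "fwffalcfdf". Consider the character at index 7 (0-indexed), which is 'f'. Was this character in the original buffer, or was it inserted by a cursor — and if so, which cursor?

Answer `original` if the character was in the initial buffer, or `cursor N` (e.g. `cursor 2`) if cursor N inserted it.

After op 1 (insert('f')): buffer="fwffalcfdf" (len 10), cursors c1@8 c2@10, authorship .......1.2
After op 2 (add_cursor(4)): buffer="fwffalcfdf" (len 10), cursors c3@4 c1@8 c2@10, authorship .......1.2
After op 3 (insert('j')): buffer="fwffjalcfjdfj" (len 13), cursors c3@5 c1@10 c2@13, authorship ....3...11.22
After op 4 (delete): buffer="fwffalcfdf" (len 10), cursors c3@4 c1@8 c2@10, authorship .......1.2
Authorship (.=original, N=cursor N): . . . . . . . 1 . 2
Index 7: author = 1

Answer: cursor 1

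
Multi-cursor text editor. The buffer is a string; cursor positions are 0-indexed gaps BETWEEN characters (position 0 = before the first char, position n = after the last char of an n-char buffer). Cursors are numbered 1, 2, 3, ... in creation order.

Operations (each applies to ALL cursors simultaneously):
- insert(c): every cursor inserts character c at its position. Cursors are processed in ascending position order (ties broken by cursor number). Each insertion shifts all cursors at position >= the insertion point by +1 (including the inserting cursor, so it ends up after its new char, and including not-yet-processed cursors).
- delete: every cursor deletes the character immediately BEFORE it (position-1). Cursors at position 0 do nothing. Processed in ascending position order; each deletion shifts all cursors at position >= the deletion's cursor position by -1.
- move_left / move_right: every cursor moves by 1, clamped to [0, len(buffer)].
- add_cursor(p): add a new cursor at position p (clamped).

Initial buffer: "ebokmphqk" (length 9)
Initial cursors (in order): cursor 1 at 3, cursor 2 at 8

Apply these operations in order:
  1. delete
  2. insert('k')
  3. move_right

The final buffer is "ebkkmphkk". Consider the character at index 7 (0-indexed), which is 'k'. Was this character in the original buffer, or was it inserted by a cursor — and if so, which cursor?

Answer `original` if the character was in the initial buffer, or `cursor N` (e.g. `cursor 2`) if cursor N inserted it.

Answer: cursor 2

Derivation:
After op 1 (delete): buffer="ebkmphk" (len 7), cursors c1@2 c2@6, authorship .......
After op 2 (insert('k')): buffer="ebkkmphkk" (len 9), cursors c1@3 c2@8, authorship ..1....2.
After op 3 (move_right): buffer="ebkkmphkk" (len 9), cursors c1@4 c2@9, authorship ..1....2.
Authorship (.=original, N=cursor N): . . 1 . . . . 2 .
Index 7: author = 2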